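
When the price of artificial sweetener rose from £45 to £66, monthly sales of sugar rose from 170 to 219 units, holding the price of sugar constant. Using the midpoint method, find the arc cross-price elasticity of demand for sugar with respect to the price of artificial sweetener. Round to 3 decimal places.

ΔQ_A = 219 − 170 = 49; ΔP_B = 66 − 45 = 21.
Midpoints: Q̄_A = 194.5, P̄_B = 55.50.
ε = (ΔQ_A/Q̄_A)/(ΔP_B/P̄_B) = (49/194.5)/(21/55.50) ≈ 0.666.

0.666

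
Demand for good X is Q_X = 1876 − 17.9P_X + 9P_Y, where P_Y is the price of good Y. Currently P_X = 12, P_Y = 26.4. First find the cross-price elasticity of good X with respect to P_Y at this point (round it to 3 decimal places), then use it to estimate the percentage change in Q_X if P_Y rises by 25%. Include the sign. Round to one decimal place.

3.1%

At P_X = 12, P_Y = 26.4: Q_X = 1898.8.
∂Q_X/∂P_Y = 9.
ε = (∂Q_X/∂P_Y)(P_Y/Q_X) = 9.0000 × 26.4/1898.8 ≈ 0.125.
%ΔQ_X ≈ ε × %ΔP_Y = 0.125 × (25%) = 3.1%.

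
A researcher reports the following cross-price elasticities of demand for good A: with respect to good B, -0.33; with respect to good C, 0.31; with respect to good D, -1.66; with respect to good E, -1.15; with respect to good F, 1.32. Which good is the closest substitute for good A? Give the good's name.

Substitutes have ε > 0. Among the positive values, 1.32 (good F) is largest.

good F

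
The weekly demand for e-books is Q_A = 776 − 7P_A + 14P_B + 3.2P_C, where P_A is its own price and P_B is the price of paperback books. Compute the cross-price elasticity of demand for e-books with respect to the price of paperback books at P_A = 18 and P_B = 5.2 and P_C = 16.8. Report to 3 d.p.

At P_A = 18 and P_B = 5.2 and P_C = 16.8: Q_A = 776.56.
∂Q_A/∂P_B = 14.
ε = (∂Q_A/∂P_B)(P_B/Q_A) = 14 × (5.2/776.56) ≈ 0.094.

0.094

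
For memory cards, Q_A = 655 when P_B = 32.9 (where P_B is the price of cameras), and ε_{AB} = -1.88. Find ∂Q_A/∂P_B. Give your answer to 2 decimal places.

-37.43

ε = (∂Q_A/∂P_B)·(P_B/Q_A) ⇒ ∂Q_A/∂P_B = ε·Q_A/P_B = -1.88 × 655/32.9 ≈ -37.43.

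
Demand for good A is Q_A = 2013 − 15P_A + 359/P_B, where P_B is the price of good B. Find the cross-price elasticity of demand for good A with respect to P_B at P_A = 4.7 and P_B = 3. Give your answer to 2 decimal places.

-0.06

At P_A = 4.7 and P_B = 3: Q_A = 2062.167.
∂Q_A/∂P_B = −359/P_B² = -39.8889.
ε = (∂Q_A/∂P_B)(P_B/Q_A) = -39.8889 × (3/2062.167) ≈ -0.06.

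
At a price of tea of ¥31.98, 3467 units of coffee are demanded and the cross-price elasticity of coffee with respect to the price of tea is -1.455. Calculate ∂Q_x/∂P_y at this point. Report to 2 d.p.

ε = (∂Q_x/∂P_y)·(P_y/Q_x) ⇒ ∂Q_x/∂P_y = ε·Q_x/P_y = -1.455 × 3467/31.98 ≈ -157.74.

-157.74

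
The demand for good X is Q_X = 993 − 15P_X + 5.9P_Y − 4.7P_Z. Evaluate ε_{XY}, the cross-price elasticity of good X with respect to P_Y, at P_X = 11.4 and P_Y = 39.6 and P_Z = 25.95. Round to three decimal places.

0.250

At P_X = 11.4 and P_Y = 39.6 and P_Z = 25.95: Q_X = 933.675.
∂Q_X/∂P_Y = 5.9.
ε = (∂Q_X/∂P_Y)(P_Y/Q_X) = 5.9 × (39.6/933.675) ≈ 0.250.
Since ε > 0, good X and good Y are substitutes.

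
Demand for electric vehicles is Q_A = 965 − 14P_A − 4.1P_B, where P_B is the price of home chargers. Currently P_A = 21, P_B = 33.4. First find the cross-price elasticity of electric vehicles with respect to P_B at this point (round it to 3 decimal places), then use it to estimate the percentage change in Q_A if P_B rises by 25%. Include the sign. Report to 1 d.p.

At P_A = 21, P_B = 33.4: Q_A = 534.06.
∂Q_A/∂P_B = -4.1.
ε = (∂Q_A/∂P_B)(P_B/Q_A) = -4.1000 × 33.4/534.06 ≈ -0.256.
%ΔQ_A ≈ ε × %ΔP_B = -0.256 × (25%) = -6.4%.

-6.4%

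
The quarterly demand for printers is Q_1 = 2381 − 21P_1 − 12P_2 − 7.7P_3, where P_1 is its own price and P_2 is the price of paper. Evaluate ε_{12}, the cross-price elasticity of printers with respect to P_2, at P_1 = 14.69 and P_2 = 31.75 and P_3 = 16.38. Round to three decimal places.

-0.243

At P_1 = 14.69 and P_2 = 31.75 and P_3 = 16.38: Q_1 = 1565.384.
∂Q_1/∂P_2 = -12.
ε = (∂Q_1/∂P_2)(P_2/Q_1) = -12 × (31.75/1565.384) ≈ -0.243.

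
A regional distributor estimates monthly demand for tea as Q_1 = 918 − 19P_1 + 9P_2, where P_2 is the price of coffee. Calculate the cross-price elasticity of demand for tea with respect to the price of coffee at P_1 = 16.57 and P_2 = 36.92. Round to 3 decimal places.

At P_1 = 16.57 and P_2 = 36.92: Q_1 = 935.45.
∂Q_1/∂P_2 = 9.
ε = (∂Q_1/∂P_2)(P_2/Q_1) = 9 × (36.92/935.45) ≈ 0.355.
Since ε > 0, tea and coffee are substitutes.

0.355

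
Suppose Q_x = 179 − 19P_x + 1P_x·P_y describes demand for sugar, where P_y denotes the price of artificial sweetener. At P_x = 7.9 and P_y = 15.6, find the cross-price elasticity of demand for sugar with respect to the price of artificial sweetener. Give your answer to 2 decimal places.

At P_x = 7.9 and P_y = 15.6: Q_x = 152.14.
∂Q_x/∂P_y = 1P_x = 1(7.9) = 7.9000.
ε = (∂Q_x/∂P_y)(P_y/Q_x) = 7.9000 × (15.6/152.14) ≈ 0.81.

0.81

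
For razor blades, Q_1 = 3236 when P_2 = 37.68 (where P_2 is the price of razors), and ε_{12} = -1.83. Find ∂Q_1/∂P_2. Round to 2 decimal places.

-157.16

ε = (∂Q_1/∂P_2)·(P_2/Q_1) ⇒ ∂Q_1/∂P_2 = ε·Q_1/P_2 = -1.83 × 3236/37.68 ≈ -157.16.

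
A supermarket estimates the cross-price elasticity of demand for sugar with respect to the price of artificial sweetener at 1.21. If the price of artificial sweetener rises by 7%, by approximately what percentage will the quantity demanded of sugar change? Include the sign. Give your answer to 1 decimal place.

8.5%

%ΔQ ≈ ε × %ΔP of artificial sweetener = 1.21 × (7%) = 8.5%.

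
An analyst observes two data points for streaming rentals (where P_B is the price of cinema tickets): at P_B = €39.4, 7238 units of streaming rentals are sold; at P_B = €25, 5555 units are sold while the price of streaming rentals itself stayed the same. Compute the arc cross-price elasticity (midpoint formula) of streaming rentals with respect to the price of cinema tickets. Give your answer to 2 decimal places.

0.59

ΔQ_A = 5555 − 7238 = -1683; ΔP_B = 25 − 39.4 = -14.4.
Midpoints: Q̄_A = 6396.5, P̄_B = 32.20.
ε = (ΔQ_A/Q̄_A)/(ΔP_B/P̄_B) = (-1683/6396.5)/(-14.4/32.20) ≈ 0.59.
ε > 0: streaming rentals and cinema tickets are substitutes.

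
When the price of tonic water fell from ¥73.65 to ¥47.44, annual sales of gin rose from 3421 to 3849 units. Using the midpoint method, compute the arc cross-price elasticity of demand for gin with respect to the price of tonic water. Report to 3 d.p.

-0.272

ΔQ_A = 3849 − 3421 = 428; ΔP_B = 47.44 − 73.65 = -26.21.
Midpoints: Q̄_A = 3635.0, P̄_B = 60.55.
ε = (ΔQ_A/Q̄_A)/(ΔP_B/P̄_B) = (428/3635.0)/(-26.21/60.55) ≈ -0.272.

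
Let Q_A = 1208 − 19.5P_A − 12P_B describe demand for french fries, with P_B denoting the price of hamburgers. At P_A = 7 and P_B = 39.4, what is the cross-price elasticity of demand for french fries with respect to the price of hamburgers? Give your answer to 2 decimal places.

At P_A = 7 and P_B = 39.4: Q_A = 598.7.
∂Q_A/∂P_B = -12.
ε = (∂Q_A/∂P_B)(P_B/Q_A) = -12 × (39.4/598.7) ≈ -0.79.
Since ε < 0, french fries and hamburgers are complements.

-0.79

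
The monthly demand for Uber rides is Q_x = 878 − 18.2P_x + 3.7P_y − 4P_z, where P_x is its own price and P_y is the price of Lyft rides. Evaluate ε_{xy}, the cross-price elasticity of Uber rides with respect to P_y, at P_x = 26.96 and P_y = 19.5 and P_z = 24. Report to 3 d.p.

0.198

At P_x = 26.96 and P_y = 19.5 and P_z = 24: Q_x = 363.478.
∂Q_x/∂P_y = 3.7.
ε = (∂Q_x/∂P_y)(P_y/Q_x) = 3.7 × (19.5/363.478) ≈ 0.198.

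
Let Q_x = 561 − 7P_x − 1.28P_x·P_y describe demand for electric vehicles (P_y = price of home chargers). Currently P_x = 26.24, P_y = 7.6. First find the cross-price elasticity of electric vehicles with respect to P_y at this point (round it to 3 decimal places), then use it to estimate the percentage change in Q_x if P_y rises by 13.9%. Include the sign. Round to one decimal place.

At P_x = 26.24, P_y = 7.6: Q_x = 122.057.
∂Q_x/∂P_y = -1.28P_x = -33.5872.
ε = (∂Q_x/∂P_y)(P_y/Q_x) = -33.5872 × 7.6/122.057 ≈ -2.091.
%ΔQ_x ≈ ε × %ΔP_y = -2.091 × (13.9%) = -29.1%.

-29.1%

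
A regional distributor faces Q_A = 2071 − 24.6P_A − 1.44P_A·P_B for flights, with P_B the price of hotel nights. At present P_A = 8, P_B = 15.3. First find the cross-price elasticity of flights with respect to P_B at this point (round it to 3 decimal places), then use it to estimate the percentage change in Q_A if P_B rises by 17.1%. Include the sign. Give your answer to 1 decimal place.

-1.8%

At P_A = 8, P_B = 15.3: Q_A = 1697.944.
∂Q_A/∂P_B = -1.44P_A = -11.5200.
ε = (∂Q_A/∂P_B)(P_B/Q_A) = -11.5200 × 15.3/1697.944 ≈ -0.104.
%ΔQ_A ≈ ε × %ΔP_B = -0.104 × (17.1%) = -1.8%.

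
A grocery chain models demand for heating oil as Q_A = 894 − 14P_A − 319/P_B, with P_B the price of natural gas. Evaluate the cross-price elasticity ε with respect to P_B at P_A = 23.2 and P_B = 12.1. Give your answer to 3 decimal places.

At P_A = 23.2 and P_B = 12.1: Q_A = 542.836.
∂Q_A/∂P_B = 319/P_B² = 2.1788.
ε = (∂Q_A/∂P_B)(P_B/Q_A) = 2.1788 × (12.1/542.836) ≈ 0.049.
ε > 0: substitutes.

0.049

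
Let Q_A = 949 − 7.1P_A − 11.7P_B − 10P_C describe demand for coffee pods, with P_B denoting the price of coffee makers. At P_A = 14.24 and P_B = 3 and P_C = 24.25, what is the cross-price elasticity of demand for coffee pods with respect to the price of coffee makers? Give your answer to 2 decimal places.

-0.06

At P_A = 14.24 and P_B = 3 and P_C = 24.25: Q_A = 570.296.
∂Q_A/∂P_B = -11.7.
ε = (∂Q_A/∂P_B)(P_B/Q_A) = -11.7 × (3/570.296) ≈ -0.06.
Since ε < 0, coffee pods and coffee makers are complements.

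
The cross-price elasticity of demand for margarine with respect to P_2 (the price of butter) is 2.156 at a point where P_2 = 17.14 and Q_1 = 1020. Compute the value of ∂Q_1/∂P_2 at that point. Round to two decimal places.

ε = (∂Q_1/∂P_2)·(P_2/Q_1) ⇒ ∂Q_1/∂P_2 = ε·Q_1/P_2 = 2.156 × 1020/17.14 ≈ 128.30.

128.30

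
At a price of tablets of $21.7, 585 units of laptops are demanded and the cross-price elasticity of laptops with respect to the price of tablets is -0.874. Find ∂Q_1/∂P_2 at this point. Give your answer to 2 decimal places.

ε = (∂Q_1/∂P_2)·(P_2/Q_1) ⇒ ∂Q_1/∂P_2 = ε·Q_1/P_2 = -0.874 × 585/21.7 ≈ -23.56.

-23.56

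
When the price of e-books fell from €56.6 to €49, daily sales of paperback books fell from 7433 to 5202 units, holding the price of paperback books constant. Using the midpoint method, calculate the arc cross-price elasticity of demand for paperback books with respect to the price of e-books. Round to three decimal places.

2.453

ΔQ_A = 5202 − 7433 = -2231; ΔP_B = 49 − 56.6 = -7.6.
Midpoints: Q̄_A = 6317.5, P̄_B = 52.80.
ε = (ΔQ_A/Q̄_A)/(ΔP_B/P̄_B) = (-2231/6317.5)/(-7.6/52.80) ≈ 2.453.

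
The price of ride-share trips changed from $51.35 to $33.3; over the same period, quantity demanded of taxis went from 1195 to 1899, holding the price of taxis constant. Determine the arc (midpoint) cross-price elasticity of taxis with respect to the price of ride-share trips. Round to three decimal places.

-1.067

ΔQ_A = 1899 − 1195 = 704; ΔP_B = 33.3 − 51.35 = -18.05.
Midpoints: Q̄_A = 1547.0, P̄_B = 42.33.
ε = (ΔQ_A/Q̄_A)/(ΔP_B/P̄_B) = (704/1547.0)/(-18.05/42.33) ≈ -1.067.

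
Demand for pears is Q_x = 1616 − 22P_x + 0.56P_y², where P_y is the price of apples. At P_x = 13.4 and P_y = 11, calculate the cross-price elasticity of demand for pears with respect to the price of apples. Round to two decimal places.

At P_x = 13.4 and P_y = 11: Q_x = 1388.96.
∂Q_x/∂P_y = 1.12P_y = 1.12(11) = 12.3200.
ε = (∂Q_x/∂P_y)(P_y/Q_x) = 12.3200 × (11/1388.96) ≈ 0.10.

0.10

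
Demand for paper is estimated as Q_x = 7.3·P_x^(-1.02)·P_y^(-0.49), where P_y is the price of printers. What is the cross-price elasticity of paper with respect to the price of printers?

In a log-linear (constant-elasticity) demand function, the coefficient on the exponent of P_y is the cross-price elasticity.
ε = -0.49. Negative, so paper and printers are complements.

-0.49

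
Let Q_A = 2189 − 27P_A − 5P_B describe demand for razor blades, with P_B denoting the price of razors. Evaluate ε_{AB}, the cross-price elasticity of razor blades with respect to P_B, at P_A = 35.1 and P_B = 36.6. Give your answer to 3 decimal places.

At P_A = 35.1 and P_B = 36.6: Q_A = 1058.3.
∂Q_A/∂P_B = -5.
ε = (∂Q_A/∂P_B)(P_B/Q_A) = -5 × (36.6/1058.3) ≈ -0.173.
Since ε < 0, razor blades and razors are complements.

-0.173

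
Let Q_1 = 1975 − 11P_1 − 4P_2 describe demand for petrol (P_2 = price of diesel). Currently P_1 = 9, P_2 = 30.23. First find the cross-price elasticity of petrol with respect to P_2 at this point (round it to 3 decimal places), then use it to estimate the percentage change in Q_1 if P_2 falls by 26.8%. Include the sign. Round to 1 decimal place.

1.8%

At P_1 = 9, P_2 = 30.23: Q_1 = 1755.08.
∂Q_1/∂P_2 = -4.
ε = (∂Q_1/∂P_2)(P_2/Q_1) = -4.0000 × 30.23/1755.08 ≈ -0.069.
%ΔQ_1 ≈ ε × %ΔP_2 = -0.069 × (-26.8%) = 1.8%.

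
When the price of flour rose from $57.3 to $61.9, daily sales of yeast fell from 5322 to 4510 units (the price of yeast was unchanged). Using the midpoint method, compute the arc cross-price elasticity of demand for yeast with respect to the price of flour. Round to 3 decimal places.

ΔQ_A = 4510 − 5322 = -812; ΔP_B = 61.9 − 57.3 = 4.6.
Midpoints: Q̄_A = 4916.0, P̄_B = 59.60.
ε = (ΔQ_A/Q̄_A)/(ΔP_B/P̄_B) = (-812/4916.0)/(4.6/59.60) ≈ -2.140.
ε < 0: yeast and flour are complements.

-2.140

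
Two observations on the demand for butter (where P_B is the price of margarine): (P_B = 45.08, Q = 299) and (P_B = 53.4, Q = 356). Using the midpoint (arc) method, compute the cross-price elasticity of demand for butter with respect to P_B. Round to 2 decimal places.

ΔQ_A = 356 − 299 = 57; ΔP_B = 53.4 − 45.08 = 8.32.
Midpoints: Q̄_A = 327.5, P̄_B = 49.24.
ε = (ΔQ_A/Q̄_A)/(ΔP_B/P̄_B) = (57/327.5)/(8.32/49.24) ≈ 1.03.
ε > 0: butter and margarine are substitutes.

1.03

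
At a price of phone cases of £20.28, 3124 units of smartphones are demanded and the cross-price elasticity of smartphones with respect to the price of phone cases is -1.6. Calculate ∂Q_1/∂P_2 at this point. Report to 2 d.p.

ε = (∂Q_1/∂P_2)·(P_2/Q_1) ⇒ ∂Q_1/∂P_2 = ε·Q_1/P_2 = -1.6 × 3124/20.28 ≈ -246.47.

-246.47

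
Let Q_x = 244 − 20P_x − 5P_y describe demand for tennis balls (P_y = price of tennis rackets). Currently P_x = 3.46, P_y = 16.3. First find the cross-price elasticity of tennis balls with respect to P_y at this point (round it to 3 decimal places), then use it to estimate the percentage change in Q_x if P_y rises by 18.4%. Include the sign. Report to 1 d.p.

At P_x = 3.46, P_y = 16.3: Q_x = 93.3.
∂Q_x/∂P_y = -5.
ε = (∂Q_x/∂P_y)(P_y/Q_x) = -5.0000 × 16.3/93.3 ≈ -0.874.
%ΔQ_x ≈ ε × %ΔP_y = -0.874 × (18.4%) = -16.1%.

-16.1%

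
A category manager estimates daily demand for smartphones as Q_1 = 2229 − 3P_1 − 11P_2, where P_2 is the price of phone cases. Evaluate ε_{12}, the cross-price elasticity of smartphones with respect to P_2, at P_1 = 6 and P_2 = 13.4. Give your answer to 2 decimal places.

-0.07

At P_1 = 6 and P_2 = 13.4: Q_1 = 2063.6.
∂Q_1/∂P_2 = -11.
ε = (∂Q_1/∂P_2)(P_2/Q_1) = -11 × (13.4/2063.6) ≈ -0.07.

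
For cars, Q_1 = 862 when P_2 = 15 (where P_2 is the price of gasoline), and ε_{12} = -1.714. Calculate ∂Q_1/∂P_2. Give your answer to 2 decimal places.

ε = (∂Q_1/∂P_2)·(P_2/Q_1) ⇒ ∂Q_1/∂P_2 = ε·Q_1/P_2 = -1.714 × 862/15 ≈ -98.50.

-98.50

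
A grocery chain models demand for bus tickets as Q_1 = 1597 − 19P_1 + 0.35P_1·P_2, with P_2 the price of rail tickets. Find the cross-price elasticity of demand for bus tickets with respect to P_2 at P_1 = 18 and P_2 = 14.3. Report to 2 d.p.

At P_1 = 18 and P_2 = 14.3: Q_1 = 1345.09.
∂Q_1/∂P_2 = 0.35P_1 = 0.35(18) = 6.3000.
ε = (∂Q_1/∂P_2)(P_2/Q_1) = 6.3000 × (14.3/1345.09) ≈ 0.07.

0.07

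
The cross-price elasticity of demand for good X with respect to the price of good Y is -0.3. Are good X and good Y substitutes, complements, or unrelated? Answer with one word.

ε = -0.3 < 0, so a higher price of good Y lowers demand for good X: complements.

complements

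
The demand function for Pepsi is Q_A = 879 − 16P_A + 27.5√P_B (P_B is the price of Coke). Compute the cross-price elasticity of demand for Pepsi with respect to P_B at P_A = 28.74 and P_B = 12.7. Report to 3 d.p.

0.095

At P_A = 28.74 and P_B = 12.7: Q_A = 517.162.
∂Q_A/∂P_B = 27.5/(2√P_B) = 27.5/(2√12.7) = 3.8583.
ε = (∂Q_A/∂P_B)(P_B/Q_A) = 3.8583 × (12.7/517.162) ≈ 0.095.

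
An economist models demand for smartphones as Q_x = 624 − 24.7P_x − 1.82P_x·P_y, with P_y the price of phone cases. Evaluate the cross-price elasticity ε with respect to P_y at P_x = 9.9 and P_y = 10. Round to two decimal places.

-0.90

At P_x = 9.9 and P_y = 10: Q_x = 199.29.
∂Q_x/∂P_y = -1.82P_x = -1.82(9.9) = -18.0180.
ε = (∂Q_x/∂P_y)(P_y/Q_x) = -18.0180 × (10/199.29) ≈ -0.90.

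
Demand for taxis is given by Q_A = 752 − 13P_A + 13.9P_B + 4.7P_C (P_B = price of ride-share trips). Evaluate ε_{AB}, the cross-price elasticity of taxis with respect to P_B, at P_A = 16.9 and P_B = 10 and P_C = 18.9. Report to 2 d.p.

At P_A = 16.9 and P_B = 10 and P_C = 18.9: Q_A = 760.13.
∂Q_A/∂P_B = 13.9.
ε = (∂Q_A/∂P_B)(P_B/Q_A) = 13.9 × (10/760.13) ≈ 0.18.
Since ε > 0, taxis and ride-share trips are substitutes.

0.18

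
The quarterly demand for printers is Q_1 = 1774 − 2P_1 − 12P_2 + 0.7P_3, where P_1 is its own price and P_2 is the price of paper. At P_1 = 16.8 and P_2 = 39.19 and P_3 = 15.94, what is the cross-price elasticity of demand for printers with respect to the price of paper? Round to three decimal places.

At P_1 = 16.8 and P_2 = 39.19 and P_3 = 15.94: Q_1 = 1281.278.
∂Q_1/∂P_2 = -12.
ε = (∂Q_1/∂P_2)(P_2/Q_1) = -12 × (39.19/1281.278) ≈ -0.367.

-0.367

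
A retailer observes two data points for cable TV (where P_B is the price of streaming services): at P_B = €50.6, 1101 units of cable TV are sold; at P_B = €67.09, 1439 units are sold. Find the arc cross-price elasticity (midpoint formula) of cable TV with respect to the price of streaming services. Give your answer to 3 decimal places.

0.950

ΔQ_A = 1439 − 1101 = 338; ΔP_B = 67.09 − 50.6 = 16.49.
Midpoints: Q̄_A = 1270.0, P̄_B = 58.84.
ε = (ΔQ_A/Q̄_A)/(ΔP_B/P̄_B) = (338/1270.0)/(16.49/58.84) ≈ 0.950.
ε > 0: cable TV and streaming services are substitutes.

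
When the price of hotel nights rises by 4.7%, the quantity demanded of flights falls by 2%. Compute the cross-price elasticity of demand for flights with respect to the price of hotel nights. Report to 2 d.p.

ε = (%ΔQ of flights) / (%ΔP of hotel nights) = (-2%) / (4.7%) ≈ -0.43.

-0.43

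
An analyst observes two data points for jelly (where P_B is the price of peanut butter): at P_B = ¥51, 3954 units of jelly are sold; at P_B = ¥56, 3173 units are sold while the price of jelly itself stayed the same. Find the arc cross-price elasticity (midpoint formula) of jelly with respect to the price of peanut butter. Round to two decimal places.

ΔQ_A = 3173 − 3954 = -781; ΔP_B = 56 − 51 = 5.
Midpoints: Q̄_A = 3563.5, P̄_B = 53.50.
ε = (ΔQ_A/Q̄_A)/(ΔP_B/P̄_B) = (-781/3563.5)/(5/53.50) ≈ -2.35.
ε < 0: jelly and peanut butter are complements.

-2.35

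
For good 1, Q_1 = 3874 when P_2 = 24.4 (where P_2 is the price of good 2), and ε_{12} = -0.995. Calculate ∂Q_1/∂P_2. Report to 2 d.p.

ε = (∂Q_1/∂P_2)·(P_2/Q_1) ⇒ ∂Q_1/∂P_2 = ε·Q_1/P_2 = -0.995 × 3874/24.4 ≈ -157.98.

-157.98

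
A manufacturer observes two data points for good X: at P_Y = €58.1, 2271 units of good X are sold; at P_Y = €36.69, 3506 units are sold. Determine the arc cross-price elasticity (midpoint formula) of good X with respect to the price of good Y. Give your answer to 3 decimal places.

ΔQ_X = 3506 − 2271 = 1235; ΔP_Y = 36.69 − 58.1 = -21.41.
Midpoints: Q̄_X = 2888.5, P̄_Y = 47.39.
ε = (ΔQ_X/Q̄_X)/(ΔP_Y/P̄_Y) = (1235/2888.5)/(-21.41/47.39) ≈ -0.946.
ε < 0: good X and good Y are complements.

-0.946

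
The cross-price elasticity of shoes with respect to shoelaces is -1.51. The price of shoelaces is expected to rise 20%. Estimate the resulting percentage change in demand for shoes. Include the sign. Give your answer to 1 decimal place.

-30.2%

%ΔQ ≈ ε × %ΔP of shoelaces = -1.51 × (20%) = -30.2%.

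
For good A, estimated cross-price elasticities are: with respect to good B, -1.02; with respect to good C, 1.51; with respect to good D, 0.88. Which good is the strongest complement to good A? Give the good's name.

Complements have ε < 0. The most negative value is -1.02 (good B).

good B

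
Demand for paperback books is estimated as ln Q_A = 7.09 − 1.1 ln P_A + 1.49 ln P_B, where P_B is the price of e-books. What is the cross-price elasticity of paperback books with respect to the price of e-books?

In a log-linear (constant-elasticity) demand function, the coefficient on ln P_B is the cross-price elasticity.
ε = 1.49. Positive, so paperback books and e-books are substitutes.

1.49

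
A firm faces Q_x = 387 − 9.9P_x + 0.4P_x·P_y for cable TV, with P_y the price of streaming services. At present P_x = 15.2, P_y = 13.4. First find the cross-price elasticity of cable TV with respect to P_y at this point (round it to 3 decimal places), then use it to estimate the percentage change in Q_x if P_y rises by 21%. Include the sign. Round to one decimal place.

At P_x = 15.2, P_y = 13.4: Q_x = 317.992.
∂Q_x/∂P_y = 0.4P_x = 6.0800.
ε = (∂Q_x/∂P_y)(P_y/Q_x) = 6.0800 × 13.4/317.992 ≈ 0.256.
%ΔQ_x ≈ ε × %ΔP_y = 0.256 × (21%) = 5.4%.

5.4%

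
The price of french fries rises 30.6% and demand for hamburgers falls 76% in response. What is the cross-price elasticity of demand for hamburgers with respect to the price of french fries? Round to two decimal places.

-2.48

ε = (%ΔQ of hamburgers) / (%ΔP of french fries) = (-76%) / (30.6%) ≈ -2.48.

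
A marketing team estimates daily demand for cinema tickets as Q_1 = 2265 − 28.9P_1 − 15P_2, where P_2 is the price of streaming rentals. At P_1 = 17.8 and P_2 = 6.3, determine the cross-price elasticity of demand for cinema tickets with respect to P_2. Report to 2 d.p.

-0.06

At P_1 = 17.8 and P_2 = 6.3: Q_1 = 1656.08.
∂Q_1/∂P_2 = -15.
ε = (∂Q_1/∂P_2)(P_2/Q_1) = -15 × (6.3/1656.08) ≈ -0.06.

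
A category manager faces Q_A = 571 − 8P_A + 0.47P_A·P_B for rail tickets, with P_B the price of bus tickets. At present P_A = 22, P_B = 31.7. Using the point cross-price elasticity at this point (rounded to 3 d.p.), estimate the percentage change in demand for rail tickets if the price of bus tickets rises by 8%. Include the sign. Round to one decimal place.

At P_A = 22, P_B = 31.7: Q_A = 722.778.
∂Q_A/∂P_B = 0.47P_A = 10.3400.
ε = (∂Q_A/∂P_B)(P_B/Q_A) = 10.3400 × 31.7/722.778 ≈ 0.453.
%ΔQ_A ≈ ε × %ΔP_B = 0.453 × (8%) = 3.6%.

3.6%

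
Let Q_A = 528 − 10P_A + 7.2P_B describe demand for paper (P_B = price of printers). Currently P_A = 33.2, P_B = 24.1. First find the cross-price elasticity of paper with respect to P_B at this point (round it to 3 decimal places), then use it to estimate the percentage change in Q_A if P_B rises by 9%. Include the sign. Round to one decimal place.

At P_A = 33.2, P_B = 24.1: Q_A = 369.52.
∂Q_A/∂P_B = 7.2.
ε = (∂Q_A/∂P_B)(P_B/Q_A) = 7.2000 × 24.1/369.52 ≈ 0.470.
%ΔQ_A ≈ ε × %ΔP_B = 0.470 × (9%) = 4.2%.

4.2%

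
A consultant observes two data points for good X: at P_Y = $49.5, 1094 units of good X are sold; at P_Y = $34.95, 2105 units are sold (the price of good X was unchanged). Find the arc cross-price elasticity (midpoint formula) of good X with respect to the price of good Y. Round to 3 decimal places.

ΔQ_X = 2105 − 1094 = 1011; ΔP_Y = 34.95 − 49.5 = -14.55.
Midpoints: Q̄_X = 1599.5, P̄_Y = 42.23.
ε = (ΔQ_X/Q̄_X)/(ΔP_Y/P̄_Y) = (1011/1599.5)/(-14.55/42.23) ≈ -1.834.

-1.834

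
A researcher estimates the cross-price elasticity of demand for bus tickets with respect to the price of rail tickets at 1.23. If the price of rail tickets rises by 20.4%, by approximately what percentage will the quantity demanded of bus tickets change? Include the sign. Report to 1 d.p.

25.1%

%ΔQ ≈ ε × %ΔP of rail tickets = 1.23 × (20.4%) = 25.1%.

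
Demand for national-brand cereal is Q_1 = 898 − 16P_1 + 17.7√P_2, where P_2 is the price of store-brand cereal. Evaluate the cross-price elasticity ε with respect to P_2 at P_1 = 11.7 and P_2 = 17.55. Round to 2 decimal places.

0.05

At P_1 = 11.7 and P_2 = 17.55: Q_1 = 784.950.
∂Q_1/∂P_2 = 17.7/(2√P_2) = 17.7/(2√17.55) = 2.1125.
ε = (∂Q_1/∂P_2)(P_2/Q_1) = 2.1125 × (17.55/784.950) ≈ 0.05.
ε > 0: substitutes.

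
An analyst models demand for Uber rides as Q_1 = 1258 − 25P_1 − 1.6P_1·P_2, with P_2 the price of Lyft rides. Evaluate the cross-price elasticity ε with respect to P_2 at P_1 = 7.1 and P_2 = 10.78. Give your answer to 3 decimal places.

-0.128

At P_1 = 7.1 and P_2 = 10.78: Q_1 = 958.039.
∂Q_1/∂P_2 = -1.6P_1 = -1.6(7.1) = -11.3600.
ε = (∂Q_1/∂P_2)(P_2/Q_1) = -11.3600 × (10.78/958.039) ≈ -0.128.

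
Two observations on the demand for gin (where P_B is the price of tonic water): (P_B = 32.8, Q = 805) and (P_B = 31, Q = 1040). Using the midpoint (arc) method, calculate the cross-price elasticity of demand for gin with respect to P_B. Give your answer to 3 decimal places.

ΔQ_A = 1040 − 805 = 235; ΔP_B = 31 − 32.8 = -1.8.
Midpoints: Q̄_A = 922.5, P̄_B = 31.90.
ε = (ΔQ_A/Q̄_A)/(ΔP_B/P̄_B) = (235/922.5)/(-1.8/31.90) ≈ -4.515.
ε < 0: gin and tonic water are complements.

-4.515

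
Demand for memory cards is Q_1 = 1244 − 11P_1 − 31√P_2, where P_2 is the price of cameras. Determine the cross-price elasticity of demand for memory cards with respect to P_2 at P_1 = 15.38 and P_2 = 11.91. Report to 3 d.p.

At P_1 = 15.38 and P_2 = 11.91: Q_1 = 967.836.
∂Q_1/∂P_2 = -31/(2√P_2) = -31/(2√11.91) = -4.4913.
ε = (∂Q_1/∂P_2)(P_2/Q_1) = -4.4913 × (11.91/967.836) ≈ -0.055.

-0.055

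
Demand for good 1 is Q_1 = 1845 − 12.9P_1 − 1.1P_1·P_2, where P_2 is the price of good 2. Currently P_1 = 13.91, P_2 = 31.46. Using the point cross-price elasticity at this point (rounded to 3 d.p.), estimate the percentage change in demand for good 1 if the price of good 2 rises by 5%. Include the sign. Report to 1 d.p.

-2.0%

At P_1 = 13.91, P_2 = 31.46: Q_1 = 1184.192.
∂Q_1/∂P_2 = -1.1P_1 = -15.3010.
ε = (∂Q_1/∂P_2)(P_2/Q_1) = -15.3010 × 31.46/1184.192 ≈ -0.406.
%ΔQ_1 ≈ ε × %ΔP_2 = -0.406 × (5%) = -2.0%.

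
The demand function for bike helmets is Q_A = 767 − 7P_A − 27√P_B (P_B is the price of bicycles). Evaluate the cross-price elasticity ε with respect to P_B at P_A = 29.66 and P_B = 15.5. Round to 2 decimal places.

-0.12

At P_A = 29.66 and P_B = 15.5: Q_A = 453.081.
∂Q_A/∂P_B = -27/(2√P_B) = -27/(2√15.5) = -3.4290.
ε = (∂Q_A/∂P_B)(P_B/Q_A) = -3.4290 × (15.5/453.081) ≈ -0.12.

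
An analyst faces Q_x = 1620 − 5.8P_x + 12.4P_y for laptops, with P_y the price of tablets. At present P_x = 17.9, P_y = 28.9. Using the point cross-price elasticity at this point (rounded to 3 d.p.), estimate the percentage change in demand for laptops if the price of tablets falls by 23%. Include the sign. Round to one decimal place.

-4.4%

At P_x = 17.9, P_y = 28.9: Q_x = 1874.54.
∂Q_x/∂P_y = 12.4.
ε = (∂Q_x/∂P_y)(P_y/Q_x) = 12.4000 × 28.9/1874.54 ≈ 0.191.
%ΔQ_x ≈ ε × %ΔP_y = 0.191 × (-23%) = -4.4%.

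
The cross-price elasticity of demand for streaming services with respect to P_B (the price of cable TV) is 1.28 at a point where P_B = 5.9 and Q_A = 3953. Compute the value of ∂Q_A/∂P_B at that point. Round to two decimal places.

ε = (∂Q_A/∂P_B)·(P_B/Q_A) ⇒ ∂Q_A/∂P_B = ε·Q_A/P_B = 1.28 × 3953/5.9 ≈ 857.60.

857.60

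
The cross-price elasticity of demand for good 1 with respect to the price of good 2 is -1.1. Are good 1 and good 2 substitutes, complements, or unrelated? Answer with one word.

complements

ε = -1.1 < 0, so a higher price of good 2 lowers demand for good 1: complements.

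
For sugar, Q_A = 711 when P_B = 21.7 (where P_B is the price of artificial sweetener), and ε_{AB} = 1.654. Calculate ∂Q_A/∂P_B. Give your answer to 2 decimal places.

54.19

ε = (∂Q_A/∂P_B)·(P_B/Q_A) ⇒ ∂Q_A/∂P_B = ε·Q_A/P_B = 1.654 × 711/21.7 ≈ 54.19.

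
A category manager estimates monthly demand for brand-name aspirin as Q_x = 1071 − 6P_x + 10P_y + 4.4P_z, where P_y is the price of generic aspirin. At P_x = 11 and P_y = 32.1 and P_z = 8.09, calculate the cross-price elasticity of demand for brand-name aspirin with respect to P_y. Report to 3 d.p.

0.236

At P_x = 11 and P_y = 32.1 and P_z = 8.09: Q_x = 1361.596.
∂Q_x/∂P_y = 10.
ε = (∂Q_x/∂P_y)(P_y/Q_x) = 10 × (32.1/1361.596) ≈ 0.236.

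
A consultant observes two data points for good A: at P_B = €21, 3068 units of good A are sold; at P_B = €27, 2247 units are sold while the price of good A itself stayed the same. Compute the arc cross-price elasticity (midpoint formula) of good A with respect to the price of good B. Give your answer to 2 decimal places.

-1.24

ΔQ_A = 2247 − 3068 = -821; ΔP_B = 27 − 21 = 6.
Midpoints: Q̄_A = 2657.5, P̄_B = 24.00.
ε = (ΔQ_A/Q̄_A)/(ΔP_B/P̄_B) = (-821/2657.5)/(6/24.00) ≈ -1.24.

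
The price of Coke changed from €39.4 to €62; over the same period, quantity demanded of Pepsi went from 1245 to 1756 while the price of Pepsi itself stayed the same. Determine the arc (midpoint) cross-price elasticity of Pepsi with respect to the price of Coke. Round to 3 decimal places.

0.764

ΔQ_A = 1756 − 1245 = 511; ΔP_B = 62 − 39.4 = 22.6.
Midpoints: Q̄_A = 1500.5, P̄_B = 50.70.
ε = (ΔQ_A/Q̄_A)/(ΔP_B/P̄_B) = (511/1500.5)/(22.6/50.70) ≈ 0.764.
ε > 0: Pepsi and Coke are substitutes.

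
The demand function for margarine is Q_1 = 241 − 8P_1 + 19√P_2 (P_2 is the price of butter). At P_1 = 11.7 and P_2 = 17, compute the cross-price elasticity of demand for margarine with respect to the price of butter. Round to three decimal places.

At P_1 = 11.7 and P_2 = 17: Q_1 = 225.739.
∂Q_1/∂P_2 = 19/(2√P_2) = 19/(2√17) = 2.3041.
ε = (∂Q_1/∂P_2)(P_2/Q_1) = 2.3041 × (17/225.739) ≈ 0.174.
ε > 0: substitutes.

0.174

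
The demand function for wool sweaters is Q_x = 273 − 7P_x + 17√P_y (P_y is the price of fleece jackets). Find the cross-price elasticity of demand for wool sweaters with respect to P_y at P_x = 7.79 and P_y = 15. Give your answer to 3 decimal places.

0.116

At P_x = 7.79 and P_y = 15: Q_x = 284.311.
∂Q_x/∂P_y = 17/(2√P_y) = 17/(2√15) = 2.1947.
ε = (∂Q_x/∂P_y)(P_y/Q_x) = 2.1947 × (15/284.311) ≈ 0.116.
ε > 0: substitutes.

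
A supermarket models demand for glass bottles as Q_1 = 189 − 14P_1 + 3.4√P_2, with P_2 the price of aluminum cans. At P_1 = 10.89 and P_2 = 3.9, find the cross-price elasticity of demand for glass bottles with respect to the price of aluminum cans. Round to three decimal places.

At P_1 = 10.89 and P_2 = 3.9: Q_1 = 43.254.
∂Q_1/∂P_2 = 3.4/(2√P_2) = 3.4/(2√3.9) = 0.8608.
ε = (∂Q_1/∂P_2)(P_2/Q_1) = 0.8608 × (3.9/43.254) ≈ 0.078.

0.078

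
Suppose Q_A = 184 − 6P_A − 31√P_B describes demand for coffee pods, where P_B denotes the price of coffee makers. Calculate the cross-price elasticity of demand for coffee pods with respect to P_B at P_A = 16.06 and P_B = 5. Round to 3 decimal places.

-1.892

At P_A = 16.06 and P_B = 5: Q_A = 18.322.
∂Q_A/∂P_B = -31/(2√P_B) = -31/(2√5) = -6.9318.
ε = (∂Q_A/∂P_B)(P_B/Q_A) = -6.9318 × (5/18.322) ≈ -1.892.
ε < 0: complements.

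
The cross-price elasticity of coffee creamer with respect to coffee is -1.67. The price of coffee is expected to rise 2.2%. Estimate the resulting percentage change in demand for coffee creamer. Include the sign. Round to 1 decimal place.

-3.7%

%ΔQ ≈ ε × %ΔP of coffee = -1.67 × (2.2%) = -3.7%.
Demand for coffee creamer falls by about 3.7%.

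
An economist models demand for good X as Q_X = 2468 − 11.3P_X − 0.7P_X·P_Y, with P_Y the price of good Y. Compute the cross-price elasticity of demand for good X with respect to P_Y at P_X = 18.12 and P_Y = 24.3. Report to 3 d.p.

-0.158

At P_X = 18.12 and P_Y = 24.3: Q_X = 1955.023.
∂Q_X/∂P_Y = -0.7P_X = -0.7(18.12) = -12.6840.
ε = (∂Q_X/∂P_Y)(P_Y/Q_X) = -12.6840 × (24.3/1955.023) ≈ -0.158.
ε < 0: complements.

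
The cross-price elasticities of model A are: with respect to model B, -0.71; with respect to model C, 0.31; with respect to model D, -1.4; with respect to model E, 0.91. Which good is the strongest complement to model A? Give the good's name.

model D

Complements have ε < 0. The most negative value is -1.4 (model D).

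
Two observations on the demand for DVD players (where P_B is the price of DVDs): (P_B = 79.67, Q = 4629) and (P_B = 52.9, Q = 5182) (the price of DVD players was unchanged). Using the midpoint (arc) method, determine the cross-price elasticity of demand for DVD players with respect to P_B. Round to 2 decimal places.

-0.28

ΔQ_A = 5182 − 4629 = 553; ΔP_B = 52.9 − 79.67 = -26.77.
Midpoints: Q̄_A = 4905.5, P̄_B = 66.28.
ε = (ΔQ_A/Q̄_A)/(ΔP_B/P̄_B) = (553/4905.5)/(-26.77/66.28) ≈ -0.28.
ε < 0: DVD players and DVDs are complements.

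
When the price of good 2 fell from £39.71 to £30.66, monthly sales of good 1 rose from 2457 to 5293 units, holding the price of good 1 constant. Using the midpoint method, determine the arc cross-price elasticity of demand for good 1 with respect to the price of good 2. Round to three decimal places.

ΔQ_1 = 5293 − 2457 = 2836; ΔP_2 = 30.66 − 39.71 = -9.05.
Midpoints: Q̄_1 = 3875.0, P̄_2 = 35.19.
ε = (ΔQ_1/Q̄_1)/(ΔP_2/P̄_2) = (2836/3875.0)/(-9.05/35.19) ≈ -2.845.
ε < 0: good 1 and good 2 are complements.

-2.845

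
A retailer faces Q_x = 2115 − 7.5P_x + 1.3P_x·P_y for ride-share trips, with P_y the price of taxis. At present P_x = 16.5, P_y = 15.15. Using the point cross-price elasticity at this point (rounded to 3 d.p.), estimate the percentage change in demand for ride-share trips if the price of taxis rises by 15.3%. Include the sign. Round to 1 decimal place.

At P_x = 16.5, P_y = 15.15: Q_x = 2316.217.
∂Q_x/∂P_y = 1.3P_x = 21.4500.
ε = (∂Q_x/∂P_y)(P_y/Q_x) = 21.4500 × 15.15/2316.217 ≈ 0.140.
%ΔQ_x ≈ ε × %ΔP_y = 0.140 × (15.3%) = 2.1%.

2.1%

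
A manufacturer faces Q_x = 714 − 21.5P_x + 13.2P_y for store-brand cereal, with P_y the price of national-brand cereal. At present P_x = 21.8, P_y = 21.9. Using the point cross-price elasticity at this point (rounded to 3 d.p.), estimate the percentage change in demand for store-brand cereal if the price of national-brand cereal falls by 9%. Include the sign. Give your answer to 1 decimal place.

-4.9%

At P_x = 21.8, P_y = 21.9: Q_x = 534.38.
∂Q_x/∂P_y = 13.2.
ε = (∂Q_x/∂P_y)(P_y/Q_x) = 13.2000 × 21.9/534.38 ≈ 0.541.
%ΔQ_x ≈ ε × %ΔP_y = 0.541 × (-9%) = -4.9%.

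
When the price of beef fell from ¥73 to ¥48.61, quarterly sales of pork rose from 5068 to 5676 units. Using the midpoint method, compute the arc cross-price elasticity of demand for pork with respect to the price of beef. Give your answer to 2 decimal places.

ΔQ_A = 5676 − 5068 = 608; ΔP_B = 48.61 − 73 = -24.39.
Midpoints: Q̄_A = 5372.0, P̄_B = 60.80.
ε = (ΔQ_A/Q̄_A)/(ΔP_B/P̄_B) = (608/5372.0)/(-24.39/60.80) ≈ -0.28.

-0.28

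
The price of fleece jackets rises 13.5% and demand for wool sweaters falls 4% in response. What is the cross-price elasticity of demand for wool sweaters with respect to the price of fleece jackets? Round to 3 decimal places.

-0.296

ε = (%ΔQ of wool sweaters) / (%ΔP of fleece jackets) = (-4%) / (13.5%) ≈ -0.296.
Negative cross-price elasticity: complements.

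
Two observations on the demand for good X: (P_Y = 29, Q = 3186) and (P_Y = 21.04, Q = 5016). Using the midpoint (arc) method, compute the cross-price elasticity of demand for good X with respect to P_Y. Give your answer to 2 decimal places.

ΔQ_X = 5016 − 3186 = 1830; ΔP_Y = 21.04 − 29 = -7.96.
Midpoints: Q̄_X = 4101.0, P̄_Y = 25.02.
ε = (ΔQ_X/Q̄_X)/(ΔP_Y/P̄_Y) = (1830/4101.0)/(-7.96/25.02) ≈ -1.40.
ε < 0: good X and good Y are complements.

-1.40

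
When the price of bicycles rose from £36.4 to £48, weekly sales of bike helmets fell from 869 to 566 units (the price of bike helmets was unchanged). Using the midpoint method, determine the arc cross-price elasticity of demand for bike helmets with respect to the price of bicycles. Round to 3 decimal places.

-1.536

ΔQ_A = 566 − 869 = -303; ΔP_B = 48 − 36.4 = 11.6.
Midpoints: Q̄_A = 717.5, P̄_B = 42.20.
ε = (ΔQ_A/Q̄_A)/(ΔP_B/P̄_B) = (-303/717.5)/(11.6/42.20) ≈ -1.536.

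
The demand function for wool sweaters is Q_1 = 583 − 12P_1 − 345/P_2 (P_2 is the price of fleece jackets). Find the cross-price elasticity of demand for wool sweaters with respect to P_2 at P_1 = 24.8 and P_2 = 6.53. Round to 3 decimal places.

At P_1 = 24.8 and P_2 = 6.53: Q_1 = 232.567.
∂Q_1/∂P_2 = 345/P_2² = 8.0908.
ε = (∂Q_1/∂P_2)(P_2/Q_1) = 8.0908 × (6.53/232.567) ≈ 0.227.
ε > 0: substitutes.

0.227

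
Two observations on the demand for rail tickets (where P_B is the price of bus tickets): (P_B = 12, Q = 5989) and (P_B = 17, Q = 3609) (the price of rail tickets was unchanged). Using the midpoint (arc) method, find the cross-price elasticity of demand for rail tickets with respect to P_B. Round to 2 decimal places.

-1.44

ΔQ_A = 3609 − 5989 = -2380; ΔP_B = 17 − 12 = 5.
Midpoints: Q̄_A = 4799.0, P̄_B = 14.50.
ε = (ΔQ_A/Q̄_A)/(ΔP_B/P̄_B) = (-2380/4799.0)/(5/14.50) ≈ -1.44.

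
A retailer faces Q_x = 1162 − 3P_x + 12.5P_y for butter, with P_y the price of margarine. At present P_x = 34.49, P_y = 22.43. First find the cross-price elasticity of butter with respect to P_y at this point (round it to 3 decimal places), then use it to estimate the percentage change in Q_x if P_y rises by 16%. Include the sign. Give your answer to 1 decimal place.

At P_x = 34.49, P_y = 22.43: Q_x = 1338.905.
∂Q_x/∂P_y = 12.5.
ε = (∂Q_x/∂P_y)(P_y/Q_x) = 12.5000 × 22.43/1338.905 ≈ 0.209.
%ΔQ_x ≈ ε × %ΔP_y = 0.209 × (16%) = 3.3%.

3.3%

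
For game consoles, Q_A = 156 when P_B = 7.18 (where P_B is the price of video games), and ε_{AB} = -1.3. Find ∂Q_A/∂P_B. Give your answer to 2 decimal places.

-28.25

ε = (∂Q_A/∂P_B)·(P_B/Q_A) ⇒ ∂Q_A/∂P_B = ε·Q_A/P_B = -1.3 × 156/7.18 ≈ -28.25.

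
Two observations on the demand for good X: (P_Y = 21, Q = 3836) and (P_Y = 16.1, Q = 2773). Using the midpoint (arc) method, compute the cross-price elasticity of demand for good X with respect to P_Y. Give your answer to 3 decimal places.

ΔQ_X = 2773 − 3836 = -1063; ΔP_Y = 16.1 − 21 = -4.9.
Midpoints: Q̄_X = 3304.5, P̄_Y = 18.55.
ε = (ΔQ_X/Q̄_X)/(ΔP_Y/P̄_Y) = (-1063/3304.5)/(-4.9/18.55) ≈ 1.218.

1.218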